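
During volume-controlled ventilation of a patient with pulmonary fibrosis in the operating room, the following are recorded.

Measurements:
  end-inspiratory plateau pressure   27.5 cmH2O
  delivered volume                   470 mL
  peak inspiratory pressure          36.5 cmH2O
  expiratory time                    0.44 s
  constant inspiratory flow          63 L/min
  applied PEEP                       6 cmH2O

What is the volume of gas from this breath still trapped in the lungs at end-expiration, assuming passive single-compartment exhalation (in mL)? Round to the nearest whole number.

Flow: 63 L/min ÷ 60 = 1.05 L/s.
R = (PIP − Pplat)/V̇ = (36.5 − 27.5) / 1.05 = 9.0/1.05 = 8.571 cmH2O·s/L.
C = Vt/(Pplat − PEEP) = 470.0 / (27.5 − 6) = 470.0/21.5 = 21.86 mL/cmH2O.
τ = R × C = 8.571 × 0.02186 L/cmH2O = 0.1874 s.
Fraction remaining = e^(−Te/τ) = e^(−0.44/0.1874) = 0.09557.
Trapped volume = 470.0 × 0.09557 = 44.918 mL.

45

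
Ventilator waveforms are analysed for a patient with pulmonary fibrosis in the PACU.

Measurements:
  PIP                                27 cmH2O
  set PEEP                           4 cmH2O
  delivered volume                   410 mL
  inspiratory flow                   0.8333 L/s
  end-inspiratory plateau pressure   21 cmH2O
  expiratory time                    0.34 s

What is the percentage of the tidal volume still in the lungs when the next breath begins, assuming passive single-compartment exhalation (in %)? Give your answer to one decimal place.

14.1

R = (PIP − Pplat)/V̇ = (27 − 21) / 0.8333 = 6.0/0.8333 = 7.2 cmH2O·s/L.
C = Vt/(Pplat − PEEP) = 410.0 / (21 − 4) = 410.0/17.0 = 24.118 mL/cmH2O.
τ = R × C = 7.2 × 0.02412 L/cmH2O = 0.1737 s.
Fraction remaining at end-expiration = e^(−Te/τ) = e^(−0.34/0.1737) = 0.1412 → 14.12%.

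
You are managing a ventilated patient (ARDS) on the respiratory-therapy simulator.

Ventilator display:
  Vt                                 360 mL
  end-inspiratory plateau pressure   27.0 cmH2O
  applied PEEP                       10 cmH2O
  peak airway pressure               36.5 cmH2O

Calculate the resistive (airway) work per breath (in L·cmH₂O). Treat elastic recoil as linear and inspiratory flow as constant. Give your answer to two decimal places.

With constant inspiratory flow the resistive pressure is constant at PIP − Pplat = 36.5 − 27.0 = 9.5 cmH2O, so resistive work = 9.5 × 0.360 = 3.42 L·cmH2O.

3.42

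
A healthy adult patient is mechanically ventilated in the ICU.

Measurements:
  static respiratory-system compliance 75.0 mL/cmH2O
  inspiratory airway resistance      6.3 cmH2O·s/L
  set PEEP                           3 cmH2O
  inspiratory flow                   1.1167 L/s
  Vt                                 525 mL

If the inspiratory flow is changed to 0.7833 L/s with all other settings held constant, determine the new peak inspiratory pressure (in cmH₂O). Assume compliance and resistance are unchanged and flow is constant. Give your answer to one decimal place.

14.9

PIP = Vt/C + R·V̇ + PEEP (constant-flow equation of motion).
Only the resistive term changes: ΔPIP = R × ΔV̇ = 6.3 × (0.7833 − 1.1167) = 6.3 × -0.3334 = -2.1 cmH2O.
Original PIP = 525/75.0 + 6.3×1.1167 + 3 = 17.035 cmH2O; new PIP = 17.035 + (-2.1) = 14.935 cmH2O.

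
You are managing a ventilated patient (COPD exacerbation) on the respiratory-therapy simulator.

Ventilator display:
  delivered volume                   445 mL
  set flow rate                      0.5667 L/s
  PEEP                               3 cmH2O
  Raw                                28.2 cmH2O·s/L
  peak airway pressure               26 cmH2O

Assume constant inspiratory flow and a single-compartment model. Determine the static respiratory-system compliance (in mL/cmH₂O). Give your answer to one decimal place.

Equation of motion (constant flow): PIP = Vt/C + R·V̇ + PEEP.
Vt/C = PIP − R·V̇ − PEEP = 26 − 28.2×0.5667 − 3 = 26 − 15.981 − 3 = 7.019 cmH2O.
C = Vt / 7.019 = 445 / 7.019 = 63.399 mL/cmH2O.

63.4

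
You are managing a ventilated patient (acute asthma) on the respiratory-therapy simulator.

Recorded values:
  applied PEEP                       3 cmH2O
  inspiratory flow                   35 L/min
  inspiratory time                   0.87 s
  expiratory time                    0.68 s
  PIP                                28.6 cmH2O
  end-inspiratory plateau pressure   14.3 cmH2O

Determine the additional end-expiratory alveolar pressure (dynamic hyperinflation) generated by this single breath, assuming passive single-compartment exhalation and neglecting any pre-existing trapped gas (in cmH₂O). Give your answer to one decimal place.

Flow: 35 L/min ÷ 60 = 0.5833 L/s.
Vt = flow × Ti = 0.5833 L/s × 0.87 s × 1000 mL/L = 507.47 mL.
R = (PIP − Pplat)/V̇ = (28.6 − 14.3) / 0.5833 = 14.3/0.5833 = 24.516 cmH2O·s/L.
C = Vt/(Pplat − PEEP) = 507.47 / (14.3 − 3) = 507.47/11.3 = 44.909 mL/cmH2O.
τ = R × C = 24.516 × 0.04491 L/cmH2O = 1.101 s.
Fraction remaining = e^(−Te/τ) = e^(−0.68/1.101) = 0.5392; trapped volume = 507.47 × 0.5392 = 273.63 mL.
Additional alveolar pressure from trapping ≈ V_trapped / C = 273.63 / 44.909 = 6.093 cmH2O.

6.1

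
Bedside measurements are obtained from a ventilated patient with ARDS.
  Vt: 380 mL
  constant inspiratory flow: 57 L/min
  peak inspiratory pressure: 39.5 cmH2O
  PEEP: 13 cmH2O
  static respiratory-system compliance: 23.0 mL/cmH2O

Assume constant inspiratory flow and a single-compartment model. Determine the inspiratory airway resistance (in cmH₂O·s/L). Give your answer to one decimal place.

Flow: 57 L/min ÷ 60 = 0.95 L/s.
Equation of motion (constant flow): PIP = Vt/C + R·V̇ + PEEP.
R·V̇ = PIP − Vt/C − PEEP = 39.5 − 380/23.0 − 13 = 39.5 − 16.522 − 13 = 9.978 cmH2O.
R = 9.978 / 0.95 = 10.503 cmH2O·s/L.

10.5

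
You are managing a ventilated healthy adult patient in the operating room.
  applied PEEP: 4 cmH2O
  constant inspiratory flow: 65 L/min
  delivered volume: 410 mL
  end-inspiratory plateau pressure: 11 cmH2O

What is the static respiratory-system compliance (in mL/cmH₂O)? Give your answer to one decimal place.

Cstat = Vt / (Pplat − PEEP) = 410 / (11 − 4) = 410 / 7.0 = 58.571 mL/cmH2O.

58.6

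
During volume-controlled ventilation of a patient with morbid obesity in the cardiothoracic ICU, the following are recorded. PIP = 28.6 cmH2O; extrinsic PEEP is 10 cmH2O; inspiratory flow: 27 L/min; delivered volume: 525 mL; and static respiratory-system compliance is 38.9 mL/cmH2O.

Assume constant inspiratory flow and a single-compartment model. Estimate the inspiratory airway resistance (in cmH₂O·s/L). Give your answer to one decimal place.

11.3

Flow: 27 L/min ÷ 60 = 0.45 L/s.
Equation of motion (constant flow): PIP = Vt/C + R·V̇ + PEEP.
R·V̇ = PIP − Vt/C − PEEP = 28.6 − 525/38.9 − 10 = 28.6 − 13.496 − 10 = 5.104 cmH2O.
R = 5.104 / 0.45 = 11.342 cmH2O·s/L.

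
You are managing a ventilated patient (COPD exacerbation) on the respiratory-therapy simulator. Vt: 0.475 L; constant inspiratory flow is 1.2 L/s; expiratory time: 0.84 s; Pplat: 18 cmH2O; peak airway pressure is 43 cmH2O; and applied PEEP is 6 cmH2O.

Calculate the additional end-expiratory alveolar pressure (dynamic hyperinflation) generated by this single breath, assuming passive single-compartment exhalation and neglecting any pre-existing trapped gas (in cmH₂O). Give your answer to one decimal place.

R = (PIP − Pplat)/V̇ = (43 − 18) / 1.2 = 25.0/1.2 = 20.833 cmH2O·s/L.
C = Vt/(Pplat − PEEP) = 475.0 / (18 − 6) = 475.0/12.0 = 39.583 mL/cmH2O.
τ = R × C = 20.833 × 0.03958 L/cmH2O = 0.8246 s.
Fraction remaining = e^(−Te/τ) = e^(−0.84/0.8246) = 0.3611; trapped volume = 475.0 × 0.3611 = 171.52 mL.
Additional alveolar pressure from trapping ≈ V_trapped / C = 171.52 / 39.583 = 4.333 cmH2O.

4.3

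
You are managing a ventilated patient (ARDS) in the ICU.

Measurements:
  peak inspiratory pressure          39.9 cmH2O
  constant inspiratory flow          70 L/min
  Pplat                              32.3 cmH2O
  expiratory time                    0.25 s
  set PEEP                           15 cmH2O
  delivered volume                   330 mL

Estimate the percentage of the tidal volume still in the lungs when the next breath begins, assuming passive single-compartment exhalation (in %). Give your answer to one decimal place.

Flow: 70 L/min ÷ 60 = 1.1667 L/s.
R = (PIP − Pplat)/V̇ = (39.9 − 32.3) / 1.1667 = 7.6/1.1667 = 6.514 cmH2O·s/L.
C = Vt/(Pplat − PEEP) = 330.0 / (32.3 − 15) = 330.0/17.3 = 19.075 mL/cmH2O.
τ = R × C = 6.514 × 0.01908 L/cmH2O = 0.1243 s.
Fraction remaining at end-expiration = e^(−Te/τ) = e^(−0.25/0.1243) = 0.1338 → 13.38%.

13.4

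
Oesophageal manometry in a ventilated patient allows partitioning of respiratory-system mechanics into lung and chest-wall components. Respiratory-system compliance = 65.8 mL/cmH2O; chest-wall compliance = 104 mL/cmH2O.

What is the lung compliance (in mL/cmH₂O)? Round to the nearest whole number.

1/CL = 1/Crs − 1/Ccw.
1/CL = 1/65.8 − 1/104 = 0.005582.
CL = 179.15 mL/cmH2O.

179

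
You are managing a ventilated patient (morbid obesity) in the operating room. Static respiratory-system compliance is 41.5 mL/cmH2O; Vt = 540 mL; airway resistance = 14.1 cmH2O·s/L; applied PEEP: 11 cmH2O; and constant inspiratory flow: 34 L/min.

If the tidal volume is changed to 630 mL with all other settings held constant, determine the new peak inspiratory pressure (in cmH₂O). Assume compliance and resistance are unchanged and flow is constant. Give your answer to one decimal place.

34.2

Flow: 34 L/min ÷ 60 = 0.5667 L/s.
PIP = Vt/C + R·V̇ + PEEP (constant-flow equation of motion).
Only the elastic term changes: ΔPIP = ΔVt / C = (630 − 540) / 41.5 = 2.169 cmH2O.
Original PIP = 540/41.5 + 14.1×0.5667 + 11 = 32.003 cmH2O; new PIP = 32.003 + (2.169) = 34.172 cmH2O.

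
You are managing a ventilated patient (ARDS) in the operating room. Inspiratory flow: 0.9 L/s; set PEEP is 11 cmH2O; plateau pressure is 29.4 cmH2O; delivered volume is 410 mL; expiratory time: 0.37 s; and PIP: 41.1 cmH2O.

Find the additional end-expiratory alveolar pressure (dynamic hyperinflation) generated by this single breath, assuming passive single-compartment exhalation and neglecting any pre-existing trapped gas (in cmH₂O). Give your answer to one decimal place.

R = (PIP − Pplat)/V̇ = (41.1 − 29.4) / 0.9 = 11.7/0.9 = 13.0 cmH2O·s/L.
C = Vt/(Pplat − PEEP) = 410.0 / (29.4 − 11) = 410.0/18.4 = 22.283 mL/cmH2O.
τ = R × C = 13.0 × 0.02228 L/cmH2O = 0.2896 s.
Fraction remaining = e^(−Te/τ) = e^(−0.37/0.2896) = 0.2787; trapped volume = 410.0 × 0.2787 = 114.27 mL.
Additional alveolar pressure from trapping ≈ V_trapped / C = 114.27 / 22.283 = 5.128 cmH2O.

5.1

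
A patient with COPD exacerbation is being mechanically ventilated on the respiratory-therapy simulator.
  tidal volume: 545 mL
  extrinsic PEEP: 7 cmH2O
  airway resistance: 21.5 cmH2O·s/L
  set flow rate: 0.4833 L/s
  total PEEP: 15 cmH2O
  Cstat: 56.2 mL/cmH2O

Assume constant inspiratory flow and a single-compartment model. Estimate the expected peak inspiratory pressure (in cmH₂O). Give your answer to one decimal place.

35.1

Total PEEP = 15 cmH2O (set 7 + intrinsic 8); this is the baseline alveolar pressure.
Equation of motion (constant flow): PIP = Vt/C + R·V̇ + PEEP.
PIP = 545/56.2 + 21.5×0.4833 + 15 = 9.698 + 10.391 + 15 = 35.089 cmH2O.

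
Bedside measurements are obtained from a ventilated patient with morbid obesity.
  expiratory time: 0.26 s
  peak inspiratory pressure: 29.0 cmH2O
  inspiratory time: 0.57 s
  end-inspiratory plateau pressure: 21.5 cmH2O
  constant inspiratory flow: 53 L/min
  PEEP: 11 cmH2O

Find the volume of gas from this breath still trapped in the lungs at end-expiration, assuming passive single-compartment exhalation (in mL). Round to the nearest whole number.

Flow: 53 L/min ÷ 60 = 0.8833 L/s.
Vt = flow × Ti = 0.8833 L/s × 0.57 s × 1000 mL/L = 503.48 mL.
R = (PIP − Pplat)/V̇ = (29.0 − 21.5) / 0.8833 = 7.5/0.8833 = 8.491 cmH2O·s/L.
C = Vt/(Pplat − PEEP) = 503.48 / (21.5 − 11) = 503.48/10.5 = 47.95 mL/cmH2O.
τ = R × C = 8.491 × 0.04795 L/cmH2O = 0.4071 s.
Fraction remaining = e^(−Te/τ) = e^(−0.26/0.4071) = 0.528.
Trapped volume = 503.48 × 0.528 = 265.84 mL.

266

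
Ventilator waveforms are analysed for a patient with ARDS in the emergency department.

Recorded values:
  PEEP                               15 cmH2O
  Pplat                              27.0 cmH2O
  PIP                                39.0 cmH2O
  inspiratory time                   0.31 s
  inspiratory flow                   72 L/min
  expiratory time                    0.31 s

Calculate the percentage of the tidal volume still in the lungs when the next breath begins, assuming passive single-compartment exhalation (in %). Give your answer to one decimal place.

Flow: 72 L/min ÷ 60 = 1.2 L/s.
Vt = flow × Ti = 1.2 L/s × 0.31 s × 1000 mL/L = 372.0 mL.
R = (PIP − Pplat)/V̇ = (39.0 − 27.0) / 1.2 = 12.0/1.2 = 10.0 cmH2O·s/L.
C = Vt/(Pplat − PEEP) = 372.0 / (27.0 − 15) = 372.0/12.0 = 31.0 mL/cmH2O.
τ = R × C = 10.0 × 0.031 L/cmH2O = 0.31 s.
Fraction remaining at end-expiration = e^(−Te/τ) = e^(−0.31/0.31) = 0.3679 → 36.79%.

36.8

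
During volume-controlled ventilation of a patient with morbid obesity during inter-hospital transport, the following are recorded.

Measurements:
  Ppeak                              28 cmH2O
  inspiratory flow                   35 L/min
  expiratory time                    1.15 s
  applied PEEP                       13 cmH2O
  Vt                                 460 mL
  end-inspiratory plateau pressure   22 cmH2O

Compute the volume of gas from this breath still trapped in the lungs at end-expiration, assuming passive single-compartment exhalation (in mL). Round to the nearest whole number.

52

Flow: 35 L/min ÷ 60 = 0.5833 L/s.
R = (PIP − Pplat)/V̇ = (28 − 22) / 0.5833 = 6.0/0.5833 = 10.286 cmH2O·s/L.
C = Vt/(Pplat − PEEP) = 460.0 / (22 − 13) = 460.0/9.0 = 51.111 mL/cmH2O.
τ = R × C = 10.286 × 0.05111 L/cmH2O = 0.5257 s.
Fraction remaining = e^(−Te/τ) = e^(−1.15/0.5257) = 0.1122.
Trapped volume = 460.0 × 0.1122 = 51.612 mL.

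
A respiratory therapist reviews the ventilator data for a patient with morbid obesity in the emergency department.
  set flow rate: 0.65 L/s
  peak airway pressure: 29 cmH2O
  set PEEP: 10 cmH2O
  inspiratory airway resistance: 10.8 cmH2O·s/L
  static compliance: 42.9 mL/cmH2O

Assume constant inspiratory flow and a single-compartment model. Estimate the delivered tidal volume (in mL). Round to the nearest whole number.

Equation of motion (constant flow): PIP = Vt/C + R·V̇ + PEEP.
Vt/C = PIP − R·V̇ − PEEP = 29 − 7.02 − 10 = 11.98 cmH2O.
Vt = C × 11.98 = 42.9 × 11.98 = 513.94 mL.

514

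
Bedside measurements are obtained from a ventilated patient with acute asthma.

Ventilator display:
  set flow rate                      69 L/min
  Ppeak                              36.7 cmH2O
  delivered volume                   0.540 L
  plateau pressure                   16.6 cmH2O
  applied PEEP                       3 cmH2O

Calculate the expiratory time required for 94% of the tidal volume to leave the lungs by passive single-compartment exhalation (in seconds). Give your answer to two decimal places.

Flow: 69 L/min ÷ 60 = 1.15 L/s.
R = (PIP − Pplat)/V̇ = (36.7 − 16.6) / 1.15 = 20.1/1.15 = 17.478 cmH2O·s/L.
C = Vt/(Pplat − PEEP) = 540.0 / (16.6 − 3) = 540.0/13.6 = 39.706 mL/cmH2O.
τ = R × C = 17.478 × 0.03971 L/cmH2O = 0.6941 s.
t = −τ·ln(1 − 0.94) = −0.6941·ln(0.06) = 1.953 s.

1.95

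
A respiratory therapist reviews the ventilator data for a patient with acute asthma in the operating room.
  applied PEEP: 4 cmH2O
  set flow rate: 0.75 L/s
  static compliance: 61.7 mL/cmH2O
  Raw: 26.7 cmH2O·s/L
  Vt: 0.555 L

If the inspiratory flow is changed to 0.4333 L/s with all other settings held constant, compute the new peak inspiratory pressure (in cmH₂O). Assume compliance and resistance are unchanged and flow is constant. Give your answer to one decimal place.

PIP = Vt/C + R·V̇ + PEEP (constant-flow equation of motion).
Only the resistive term changes: ΔPIP = R × ΔV̇ = 26.7 × (0.4333 − 0.75) = 26.7 × -0.3167 = -8.456 cmH2O.
Original PIP = 555/61.7 + 26.7×0.75 + 4 = 33.02 cmH2O; new PIP = 33.02 + (-8.456) = 24.564 cmH2O.

24.6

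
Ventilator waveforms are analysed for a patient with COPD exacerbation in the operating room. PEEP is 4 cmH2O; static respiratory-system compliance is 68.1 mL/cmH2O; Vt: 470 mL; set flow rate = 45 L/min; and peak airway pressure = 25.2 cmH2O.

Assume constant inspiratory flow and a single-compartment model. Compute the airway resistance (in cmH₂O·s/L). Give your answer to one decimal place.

19.1

Flow: 45 L/min ÷ 60 = 0.75 L/s.
Equation of motion (constant flow): PIP = Vt/C + R·V̇ + PEEP.
R·V̇ = PIP − Vt/C − PEEP = 25.2 − 470/68.1 − 4 = 25.2 − 6.902 − 4 = 14.298 cmH2O.
R = 14.298 / 0.75 = 19.064 cmH2O·s/L.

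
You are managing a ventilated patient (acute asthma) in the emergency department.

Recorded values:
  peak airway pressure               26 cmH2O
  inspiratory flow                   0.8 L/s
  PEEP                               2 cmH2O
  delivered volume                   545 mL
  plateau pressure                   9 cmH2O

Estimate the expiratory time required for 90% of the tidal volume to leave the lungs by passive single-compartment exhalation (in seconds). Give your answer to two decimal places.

R = (PIP − Pplat)/V̇ = (26 − 9) / 0.8 = 17.0/0.8 = 21.25 cmH2O·s/L.
C = Vt/(Pplat − PEEP) = 545.0 / (9 − 2) = 545.0/7.0 = 77.857 mL/cmH2O.
τ = R × C = 21.25 × 0.07786 L/cmH2O = 1.655 s.
t = −τ·ln(1 − 0.90) = −1.655·ln(0.1) = 3.811 s.

3.81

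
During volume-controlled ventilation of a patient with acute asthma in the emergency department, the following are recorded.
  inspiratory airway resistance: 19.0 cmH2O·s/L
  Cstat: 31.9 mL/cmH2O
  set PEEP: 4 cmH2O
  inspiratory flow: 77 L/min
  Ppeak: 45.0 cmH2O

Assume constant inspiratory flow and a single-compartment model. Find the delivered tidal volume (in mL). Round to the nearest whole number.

530

Flow: 77 L/min ÷ 60 = 1.2833 L/s.
Equation of motion (constant flow): PIP = Vt/C + R·V̇ + PEEP.
Vt/C = PIP − R·V̇ − PEEP = 45.0 − 24.383 − 4 = 16.617 cmH2O.
Vt = C × 16.617 = 31.9 × 16.617 = 530.08 mL.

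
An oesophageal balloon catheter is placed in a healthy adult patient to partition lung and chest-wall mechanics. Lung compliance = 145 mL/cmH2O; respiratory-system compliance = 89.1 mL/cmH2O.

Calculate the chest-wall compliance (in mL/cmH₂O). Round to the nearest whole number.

1/Ccw = 1/Crs − 1/CL.
1/Ccw = 1/89.1 − 1/145 = 0.004327.
Ccw = 231.11 mL/cmH2O.

231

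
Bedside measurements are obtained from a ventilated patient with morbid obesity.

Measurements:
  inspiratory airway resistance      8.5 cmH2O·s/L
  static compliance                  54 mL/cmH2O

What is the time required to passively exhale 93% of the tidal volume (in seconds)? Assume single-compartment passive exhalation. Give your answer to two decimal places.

1.22

τ = R × C = 8.5 × 54 mL/cmH2O = 8.5 × 0.054 L/cmH2O = 0.459 s.
Exhaled fraction f = 1 − e^(−t/τ) → t = −τ·ln(1 − f) = −0.459·ln(0.07) = 1.221 s.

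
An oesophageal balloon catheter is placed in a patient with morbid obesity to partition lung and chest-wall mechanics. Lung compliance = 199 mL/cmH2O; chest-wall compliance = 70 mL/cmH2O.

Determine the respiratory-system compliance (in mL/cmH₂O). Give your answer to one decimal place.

Lung and chest wall are elastances in series: 1/Crs = 1/CL + 1/Ccw.
1/Crs = 1/199 + 1/70 = 0.01931.
Crs = 51.787 mL/cmH2O.

51.8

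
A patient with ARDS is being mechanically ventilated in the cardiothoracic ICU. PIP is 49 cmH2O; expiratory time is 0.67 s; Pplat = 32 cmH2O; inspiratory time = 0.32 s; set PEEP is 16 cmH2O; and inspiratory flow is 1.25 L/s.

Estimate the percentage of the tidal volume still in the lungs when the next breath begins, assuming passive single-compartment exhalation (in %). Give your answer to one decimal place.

Vt = flow × Ti = 1.25 L/s × 0.32 s × 1000 mL/L = 400.0 mL.
R = (PIP − Pplat)/V̇ = (49 − 32) / 1.25 = 17.0/1.25 = 13.6 cmH2O·s/L.
C = Vt/(Pplat − PEEP) = 400.0 / (32 − 16) = 400.0/16.0 = 25.0 mL/cmH2O.
τ = R × C = 13.6 × 0.025 L/cmH2O = 0.34 s.
Fraction remaining at end-expiration = e^(−Te/τ) = e^(−0.67/0.34) = 0.1394 → 13.94%.

13.9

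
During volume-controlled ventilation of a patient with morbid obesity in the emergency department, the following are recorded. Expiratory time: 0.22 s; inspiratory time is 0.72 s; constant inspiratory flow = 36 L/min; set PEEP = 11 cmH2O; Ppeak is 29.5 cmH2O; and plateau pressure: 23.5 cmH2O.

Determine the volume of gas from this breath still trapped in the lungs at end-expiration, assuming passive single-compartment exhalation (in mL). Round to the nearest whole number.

229

Flow: 36 L/min ÷ 60 = 0.6 L/s.
Vt = flow × Ti = 0.6 L/s × 0.72 s × 1000 mL/L = 432.0 mL.
R = (PIP − Pplat)/V̇ = (29.5 − 23.5) / 0.6 = 6.0/0.6 = 10.0 cmH2O·s/L.
C = Vt/(Pplat − PEEP) = 432.0 / (23.5 − 11) = 432.0/12.5 = 34.56 mL/cmH2O.
τ = R × C = 10.0 × 0.03456 L/cmH2O = 0.3456 s.
Fraction remaining = e^(−Te/τ) = e^(−0.22/0.3456) = 0.5291.
Trapped volume = 432.0 × 0.5291 = 228.57 mL.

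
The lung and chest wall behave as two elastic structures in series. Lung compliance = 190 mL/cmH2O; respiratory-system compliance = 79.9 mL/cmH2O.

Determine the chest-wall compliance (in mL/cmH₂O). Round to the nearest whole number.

138

1/Ccw = 1/Crs − 1/CL.
1/Ccw = 1/79.9 − 1/190 = 0.007252.
Ccw = 137.89 mL/cmH2O.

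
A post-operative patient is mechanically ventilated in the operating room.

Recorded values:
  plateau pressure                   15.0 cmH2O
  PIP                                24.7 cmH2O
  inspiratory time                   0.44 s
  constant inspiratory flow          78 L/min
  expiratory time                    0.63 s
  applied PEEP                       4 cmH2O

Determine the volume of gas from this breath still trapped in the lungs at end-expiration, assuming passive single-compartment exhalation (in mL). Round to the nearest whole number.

Flow: 78 L/min ÷ 60 = 1.3 L/s.
Vt = flow × Ti = 1.3 L/s × 0.44 s × 1000 mL/L = 572.0 mL.
R = (PIP − Pplat)/V̇ = (24.7 − 15.0) / 1.3 = 9.7/1.3 = 7.462 cmH2O·s/L.
C = Vt/(Pplat − PEEP) = 572.0 / (15.0 − 4) = 572.0/11.0 = 52.0 mL/cmH2O.
τ = R × C = 7.462 × 0.052 L/cmH2O = 0.388 s.
Fraction remaining = e^(−Te/τ) = e^(−0.63/0.388) = 0.1972.
Trapped volume = 572.0 × 0.1972 = 112.8 mL.

113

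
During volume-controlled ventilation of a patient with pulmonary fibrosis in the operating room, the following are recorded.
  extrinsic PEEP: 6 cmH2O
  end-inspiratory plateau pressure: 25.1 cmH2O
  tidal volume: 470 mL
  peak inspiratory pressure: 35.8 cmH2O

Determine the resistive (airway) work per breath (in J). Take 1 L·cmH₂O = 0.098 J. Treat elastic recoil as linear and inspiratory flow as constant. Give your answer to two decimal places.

With constant inspiratory flow the resistive pressure is constant at PIP − Pplat = 35.8 − 25.1 = 10.7 cmH2O, so resistive work = 10.7 × 0.470 = 5.029 L·cmH2O.
× 0.098 J/(L·cmH2O) → 0.4928 J.

0.49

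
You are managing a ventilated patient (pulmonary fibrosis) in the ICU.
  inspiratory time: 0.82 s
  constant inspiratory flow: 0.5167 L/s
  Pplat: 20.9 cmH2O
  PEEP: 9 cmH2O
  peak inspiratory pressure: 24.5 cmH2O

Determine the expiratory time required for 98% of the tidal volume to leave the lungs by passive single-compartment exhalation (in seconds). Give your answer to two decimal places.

0.97

Vt = flow × Ti = 0.5167 L/s × 0.82 s × 1000 mL/L = 423.69 mL.
R = (PIP − Pplat)/V̇ = (24.5 − 20.9) / 0.5167 = 3.6/0.5167 = 6.967 cmH2O·s/L.
C = Vt/(Pplat − PEEP) = 423.69 / (20.9 − 9) = 423.69/11.9 = 35.604 mL/cmH2O.
τ = R × C = 6.967 × 0.0356 L/cmH2O = 0.248 s.
t = −τ·ln(1 − 0.98) = −0.248·ln(0.02) = 0.9702 s.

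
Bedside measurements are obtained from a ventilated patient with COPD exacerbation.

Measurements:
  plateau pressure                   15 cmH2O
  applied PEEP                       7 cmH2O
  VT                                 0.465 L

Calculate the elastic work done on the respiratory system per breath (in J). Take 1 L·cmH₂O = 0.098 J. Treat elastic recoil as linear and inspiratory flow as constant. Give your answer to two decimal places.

Elastic work ≈ ½ × (Pplat − PEEP) × Vt = 0.5 × (15 − 7) × 0.465 L = 0.5 × 8.0 × 0.465 = 1.86 L·cmH2O.
× 0.098 J/(L·cmH2O) → 0.1823 J.

0.18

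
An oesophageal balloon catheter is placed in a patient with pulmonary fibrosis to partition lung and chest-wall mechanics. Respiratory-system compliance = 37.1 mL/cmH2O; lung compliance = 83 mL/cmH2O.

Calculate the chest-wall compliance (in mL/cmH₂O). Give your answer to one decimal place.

1/Ccw = 1/Crs − 1/CL.
1/Ccw = 1/37.1 − 1/83 = 0.01491.
Ccw = 67.069 mL/cmH2O.

67.1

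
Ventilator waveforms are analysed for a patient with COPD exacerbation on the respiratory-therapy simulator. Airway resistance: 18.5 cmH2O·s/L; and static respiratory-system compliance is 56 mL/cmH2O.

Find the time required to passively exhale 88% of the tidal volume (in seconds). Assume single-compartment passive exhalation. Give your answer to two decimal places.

τ = R × C = 18.5 × 56 mL/cmH2O = 18.5 × 0.056 L/cmH2O = 1.036 s.
Exhaled fraction f = 1 − e^(−t/τ) → t = −τ·ln(1 − f) = −1.036·ln(0.12) = 2.197 s.

2.20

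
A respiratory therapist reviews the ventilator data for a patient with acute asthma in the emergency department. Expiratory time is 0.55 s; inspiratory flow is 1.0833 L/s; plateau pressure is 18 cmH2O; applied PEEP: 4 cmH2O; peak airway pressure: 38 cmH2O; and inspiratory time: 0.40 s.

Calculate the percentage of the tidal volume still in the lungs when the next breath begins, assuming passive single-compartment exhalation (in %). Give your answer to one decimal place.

38.2

Vt = flow × Ti = 1.0833 L/s × 0.40 s × 1000 mL/L = 433.32 mL.
R = (PIP − Pplat)/V̇ = (38 − 18) / 1.0833 = 20.0/1.0833 = 18.462 cmH2O·s/L.
C = Vt/(Pplat − PEEP) = 433.32 / (18 − 4) = 433.32/14.0 = 30.951 mL/cmH2O.
τ = R × C = 18.462 × 0.03095 L/cmH2O = 0.5714 s.
Fraction remaining at end-expiration = e^(−Te/τ) = e^(−0.55/0.5714) = 0.3819 → 38.19%.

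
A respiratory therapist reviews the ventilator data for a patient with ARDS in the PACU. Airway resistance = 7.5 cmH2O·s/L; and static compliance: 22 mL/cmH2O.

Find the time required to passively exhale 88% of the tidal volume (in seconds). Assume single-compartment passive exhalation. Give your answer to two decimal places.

0.35

τ = R × C = 7.5 × 22 mL/cmH2O = 7.5 × 0.022 L/cmH2O = 0.165 s.
Exhaled fraction f = 1 − e^(−t/τ) → t = −τ·ln(1 − f) = −0.165·ln(0.12) = 0.3498 s.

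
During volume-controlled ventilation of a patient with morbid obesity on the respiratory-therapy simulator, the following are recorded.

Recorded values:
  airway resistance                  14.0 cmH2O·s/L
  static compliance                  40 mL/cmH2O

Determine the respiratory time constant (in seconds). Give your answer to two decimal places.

0.56

τ = R × C = 14.0 × 40 mL/cmH2O = 14.0 × 0.040 L/cmH2O = 0.56 s.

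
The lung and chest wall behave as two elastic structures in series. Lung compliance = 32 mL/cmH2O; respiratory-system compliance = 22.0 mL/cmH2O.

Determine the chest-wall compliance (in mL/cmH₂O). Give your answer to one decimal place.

1/Ccw = 1/Crs − 1/CL.
1/Ccw = 1/22.0 − 1/32 = 0.0142.
Ccw = 70.423 mL/cmH2O.

70.4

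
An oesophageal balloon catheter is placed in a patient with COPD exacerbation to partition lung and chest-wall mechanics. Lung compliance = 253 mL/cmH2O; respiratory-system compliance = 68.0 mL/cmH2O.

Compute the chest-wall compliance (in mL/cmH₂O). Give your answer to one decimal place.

1/Ccw = 1/Crs − 1/CL.
1/Ccw = 1/68.0 − 1/253 = 0.01075.
Ccw = 93.023 mL/cmH2O.

93.0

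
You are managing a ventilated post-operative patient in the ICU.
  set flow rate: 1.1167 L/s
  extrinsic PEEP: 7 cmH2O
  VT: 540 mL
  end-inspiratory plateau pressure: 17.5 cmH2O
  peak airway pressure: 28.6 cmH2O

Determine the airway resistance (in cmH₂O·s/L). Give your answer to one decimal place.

Raw = (PIP − Pplat) / flow = (28.6 − 17.5) / 1.1167 = 11.1 / 1.1167 = 9.94 cmH2O·s/L.

9.9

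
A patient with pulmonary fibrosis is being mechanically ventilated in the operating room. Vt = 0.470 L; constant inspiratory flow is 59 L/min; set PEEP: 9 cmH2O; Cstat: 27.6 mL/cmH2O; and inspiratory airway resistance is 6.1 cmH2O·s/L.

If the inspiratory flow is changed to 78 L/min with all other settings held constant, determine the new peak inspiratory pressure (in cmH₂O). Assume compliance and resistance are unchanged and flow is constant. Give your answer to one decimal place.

34.0

Flow: 59 L/min ÷ 60 = 0.9833 L/s.
New flow: 78 L/min ÷ 60 = 1.3 L/s.
PIP = Vt/C + R·V̇ + PEEP (constant-flow equation of motion).
Only the resistive term changes: ΔPIP = R × ΔV̇ = 6.1 × (1.3 − 0.9833) = 6.1 × 0.3167 = 1.932 cmH2O.
Original PIP = 470/27.6 + 6.1×0.9833 + 9 = 32.027 cmH2O; new PIP = 32.027 + (1.932) = 33.959 cmH2O.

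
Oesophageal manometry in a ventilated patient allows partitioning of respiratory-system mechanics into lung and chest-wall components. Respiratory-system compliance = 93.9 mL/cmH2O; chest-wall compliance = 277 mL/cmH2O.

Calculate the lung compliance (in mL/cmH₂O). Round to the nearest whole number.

142

1/CL = 1/Crs − 1/Ccw.
1/CL = 1/93.9 − 1/277 = 0.00704.
CL = 142.05 mL/cmH2O.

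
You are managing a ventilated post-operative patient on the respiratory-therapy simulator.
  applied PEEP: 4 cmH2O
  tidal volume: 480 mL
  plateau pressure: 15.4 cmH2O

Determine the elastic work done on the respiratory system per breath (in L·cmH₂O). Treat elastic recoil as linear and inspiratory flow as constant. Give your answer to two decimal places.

Elastic work ≈ ½ × (Pplat − PEEP) × Vt = 0.5 × (15.4 − 4) × 0.480 L = 0.5 × 11.4 × 0.480 = 2.736 L·cmH2O.

2.74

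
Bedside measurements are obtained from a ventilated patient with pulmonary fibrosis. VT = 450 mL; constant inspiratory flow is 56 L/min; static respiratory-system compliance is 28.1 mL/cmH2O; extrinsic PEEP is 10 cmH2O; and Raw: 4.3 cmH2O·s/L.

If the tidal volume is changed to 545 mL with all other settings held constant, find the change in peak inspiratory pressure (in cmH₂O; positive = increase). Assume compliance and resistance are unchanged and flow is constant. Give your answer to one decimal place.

3.4

PIP = Vt/C + R·V̇ + PEEP (constant-flow equation of motion).
Only the elastic term changes: ΔPIP = ΔVt / C = (545 − 450) / 28.1 = 3.381 cmH2O.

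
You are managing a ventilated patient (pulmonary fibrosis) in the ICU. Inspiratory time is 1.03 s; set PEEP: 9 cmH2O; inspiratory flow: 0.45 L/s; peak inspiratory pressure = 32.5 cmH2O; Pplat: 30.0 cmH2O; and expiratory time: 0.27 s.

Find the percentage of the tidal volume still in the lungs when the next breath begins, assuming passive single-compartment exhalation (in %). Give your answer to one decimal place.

11.1

Vt = flow × Ti = 0.45 L/s × 1.03 s × 1000 mL/L = 463.5 mL.
R = (PIP − Pplat)/V̇ = (32.5 − 30.0) / 0.45 = 2.5/0.45 = 5.556 cmH2O·s/L.
C = Vt/(Pplat − PEEP) = 463.5 / (30.0 − 9) = 463.5/21.0 = 22.071 mL/cmH2O.
τ = R × C = 5.556 × 0.02207 L/cmH2O = 0.1226 s.
Fraction remaining at end-expiration = e^(−Te/τ) = e^(−0.27/0.1226) = 0.1106 → 11.06%.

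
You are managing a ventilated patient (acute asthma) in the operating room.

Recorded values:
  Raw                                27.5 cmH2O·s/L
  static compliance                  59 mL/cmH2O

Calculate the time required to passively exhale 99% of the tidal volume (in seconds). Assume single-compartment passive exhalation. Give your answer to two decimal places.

7.47

τ = R × C = 27.5 × 59 mL/cmH2O = 27.5 × 0.059 L/cmH2O = 1.623 s.
Exhaled fraction f = 1 − e^(−t/τ) → t = −τ·ln(1 − f) = −1.623·ln(0.01) = 7.474 s.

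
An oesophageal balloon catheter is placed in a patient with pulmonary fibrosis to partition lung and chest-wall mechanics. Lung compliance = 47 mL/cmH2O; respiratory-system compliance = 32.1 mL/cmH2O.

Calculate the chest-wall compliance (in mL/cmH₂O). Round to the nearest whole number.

1/Ccw = 1/Crs − 1/CL.
1/Ccw = 1/32.1 − 1/47 = 0.009876.
Ccw = 101.26 mL/cmH2O.

101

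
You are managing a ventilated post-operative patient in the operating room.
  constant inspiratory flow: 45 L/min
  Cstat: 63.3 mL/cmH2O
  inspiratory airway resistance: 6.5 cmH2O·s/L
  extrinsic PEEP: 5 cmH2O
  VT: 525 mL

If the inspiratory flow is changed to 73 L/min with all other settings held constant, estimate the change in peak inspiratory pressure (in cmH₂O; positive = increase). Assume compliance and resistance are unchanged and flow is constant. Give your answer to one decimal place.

Flow: 45 L/min ÷ 60 = 0.75 L/s.
New flow: 73 L/min ÷ 60 = 1.2167 L/s.
PIP = Vt/C + R·V̇ + PEEP (constant-flow equation of motion).
Only the resistive term changes: ΔPIP = R × ΔV̇ = 6.5 × (1.2167 − 0.75) = 6.5 × 0.4667 = 3.034 cmH2O.

3.0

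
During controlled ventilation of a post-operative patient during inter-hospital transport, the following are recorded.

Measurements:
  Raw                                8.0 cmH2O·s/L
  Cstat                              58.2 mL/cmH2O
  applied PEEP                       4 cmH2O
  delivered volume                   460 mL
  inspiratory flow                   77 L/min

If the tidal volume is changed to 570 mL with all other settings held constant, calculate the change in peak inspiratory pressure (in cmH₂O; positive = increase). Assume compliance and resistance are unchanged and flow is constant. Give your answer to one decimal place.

PIP = Vt/C + R·V̇ + PEEP (constant-flow equation of motion).
Only the elastic term changes: ΔPIP = ΔVt / C = (570 − 460) / 58.2 = 1.89 cmH2O.

1.9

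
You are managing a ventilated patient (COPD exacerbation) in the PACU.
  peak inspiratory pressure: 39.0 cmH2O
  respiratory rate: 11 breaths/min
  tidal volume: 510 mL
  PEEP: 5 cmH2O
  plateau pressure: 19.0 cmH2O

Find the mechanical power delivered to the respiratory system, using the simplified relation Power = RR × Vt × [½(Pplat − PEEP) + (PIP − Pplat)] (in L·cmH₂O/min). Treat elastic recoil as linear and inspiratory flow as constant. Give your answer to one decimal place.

Per-breath work = Vt × [½(Pplat−PEEP) + (PIP−Pplat)] = 0.510 × [0.5×14.0 + 20.0] = 0.510 × 27.0 = 13.77 L·cmH2O.
Power = 11 × 13.77 = 151.47 L·cmH2O/min.

151.5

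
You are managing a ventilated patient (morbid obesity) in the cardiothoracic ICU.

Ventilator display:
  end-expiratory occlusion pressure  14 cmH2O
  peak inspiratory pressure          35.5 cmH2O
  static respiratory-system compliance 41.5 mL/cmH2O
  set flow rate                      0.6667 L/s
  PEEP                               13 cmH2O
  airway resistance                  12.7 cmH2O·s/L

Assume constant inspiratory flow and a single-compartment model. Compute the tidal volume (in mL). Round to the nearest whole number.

541

Total PEEP = 14 cmH2O (set 13 + intrinsic 1); this is the baseline alveolar pressure.
Equation of motion (constant flow): PIP = Vt/C + R·V̇ + PEEP.
Vt/C = PIP − R·V̇ − PEEP = 35.5 − 8.467 − 14 = 13.033 cmH2O.
Vt = C × 13.033 = 41.5 × 13.033 = 540.87 mL.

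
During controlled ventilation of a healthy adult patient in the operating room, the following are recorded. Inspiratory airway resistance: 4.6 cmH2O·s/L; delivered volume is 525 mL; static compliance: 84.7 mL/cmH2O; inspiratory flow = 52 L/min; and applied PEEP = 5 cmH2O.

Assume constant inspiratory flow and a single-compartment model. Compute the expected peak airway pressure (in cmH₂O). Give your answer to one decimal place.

15.2

Flow: 52 L/min ÷ 60 = 0.8667 L/s.
Equation of motion (constant flow): PIP = Vt/C + R·V̇ + PEEP.
PIP = 525/84.7 + 4.6×0.8667 + 5 = 6.198 + 3.987 + 5 = 15.185 cmH2O.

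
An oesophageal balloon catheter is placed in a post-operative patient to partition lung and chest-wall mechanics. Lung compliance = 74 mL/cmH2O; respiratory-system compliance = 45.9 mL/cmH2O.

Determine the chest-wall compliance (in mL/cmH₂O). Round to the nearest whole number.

121

1/Ccw = 1/Crs − 1/CL.
1/Ccw = 1/45.9 − 1/74 = 0.008273.
Ccw = 120.88 mL/cmH2O.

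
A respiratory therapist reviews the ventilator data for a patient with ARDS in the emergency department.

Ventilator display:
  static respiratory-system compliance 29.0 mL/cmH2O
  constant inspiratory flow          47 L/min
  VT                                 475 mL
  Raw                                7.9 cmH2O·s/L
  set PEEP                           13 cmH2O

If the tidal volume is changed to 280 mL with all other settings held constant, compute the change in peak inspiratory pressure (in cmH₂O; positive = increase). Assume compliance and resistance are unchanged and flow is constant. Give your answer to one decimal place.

-6.7

PIP = Vt/C + R·V̇ + PEEP (constant-flow equation of motion).
Only the elastic term changes: ΔPIP = ΔVt / C = (280 − 475) / 29.0 = -6.724 cmH2O.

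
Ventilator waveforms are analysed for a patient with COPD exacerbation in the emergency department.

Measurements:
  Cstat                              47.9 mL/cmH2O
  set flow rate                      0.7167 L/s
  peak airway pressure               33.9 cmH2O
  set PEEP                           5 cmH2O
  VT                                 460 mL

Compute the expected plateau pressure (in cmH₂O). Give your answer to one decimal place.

Pplat = PEEP + Vt / Cstat = 5 + 460 / 47.9 = 5 + 9.603 = 14.603 cmH2O.

14.6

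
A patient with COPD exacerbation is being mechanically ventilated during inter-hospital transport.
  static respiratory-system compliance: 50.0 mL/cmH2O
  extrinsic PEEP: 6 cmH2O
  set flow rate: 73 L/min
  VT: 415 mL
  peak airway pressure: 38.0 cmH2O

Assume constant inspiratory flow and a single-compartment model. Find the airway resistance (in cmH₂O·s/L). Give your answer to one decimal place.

Flow: 73 L/min ÷ 60 = 1.2167 L/s.
Equation of motion (constant flow): PIP = Vt/C + R·V̇ + PEEP.
R·V̇ = PIP − Vt/C − PEEP = 38.0 − 415/50.0 − 6 = 38.0 − 8.3 − 6 = 23.7 cmH2O.
R = 23.7 / 1.2167 = 19.479 cmH2O·s/L.

19.5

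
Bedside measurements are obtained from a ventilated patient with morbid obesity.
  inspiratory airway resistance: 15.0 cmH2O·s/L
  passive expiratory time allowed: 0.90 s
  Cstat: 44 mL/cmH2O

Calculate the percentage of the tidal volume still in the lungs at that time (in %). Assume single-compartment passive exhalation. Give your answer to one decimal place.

τ = R × C = 15.0 × 44 mL/cmH2O = 15.0 × 0.044 L/cmH2O = 0.66 s.
Passive exhalation: V(t)/V₀ = e^(−t/τ) = e^(−0.90/0.66) = 0.2557.
Fraction remaining = 0.2557 → 25.57%.

25.6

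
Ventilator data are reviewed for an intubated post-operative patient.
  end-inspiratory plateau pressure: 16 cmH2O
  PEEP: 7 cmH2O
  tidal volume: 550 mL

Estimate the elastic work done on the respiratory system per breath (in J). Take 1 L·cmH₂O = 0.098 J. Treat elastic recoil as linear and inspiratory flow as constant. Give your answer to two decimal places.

0.24

Elastic work ≈ ½ × (Pplat − PEEP) × Vt = 0.5 × (16 − 7) × 0.550 L = 0.5 × 9.0 × 0.550 = 2.475 L·cmH2O.
× 0.098 J/(L·cmH2O) → 0.2426 J.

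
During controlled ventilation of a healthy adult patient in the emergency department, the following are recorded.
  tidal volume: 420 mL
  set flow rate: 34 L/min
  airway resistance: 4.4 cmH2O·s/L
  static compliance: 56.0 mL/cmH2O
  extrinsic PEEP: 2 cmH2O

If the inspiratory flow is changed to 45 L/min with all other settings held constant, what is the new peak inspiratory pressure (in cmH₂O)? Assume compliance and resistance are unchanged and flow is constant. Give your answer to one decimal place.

Flow: 34 L/min ÷ 60 = 0.5667 L/s.
New flow: 45 L/min ÷ 60 = 0.75 L/s.
PIP = Vt/C + R·V̇ + PEEP (constant-flow equation of motion).
Only the resistive term changes: ΔPIP = R × ΔV̇ = 4.4 × (0.75 − 0.5667) = 4.4 × 0.1833 = 0.8065 cmH2O.
Original PIP = 420/56.0 + 4.4×0.5667 + 2 = 11.993 cmH2O; new PIP = 11.993 + (0.8065) = 12.8 cmH2O.

12.8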